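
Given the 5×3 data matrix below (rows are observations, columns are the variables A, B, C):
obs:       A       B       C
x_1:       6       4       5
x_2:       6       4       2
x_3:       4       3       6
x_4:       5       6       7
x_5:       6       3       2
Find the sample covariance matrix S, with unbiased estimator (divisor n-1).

Step 1 — column means:
  mean(A) = (6 + 6 + 4 + 5 + 6) / 5 = 27/5 = 5.4
  mean(B) = (4 + 4 + 3 + 6 + 3) / 5 = 20/5 = 4
  mean(C) = (5 + 2 + 6 + 7 + 2) / 5 = 22/5 = 4.4

Step 2 — sample covariance S[i,j] = (1/(n-1)) · Σ_k (x_{k,i} - mean_i) · (x_{k,j} - mean_j), with n-1 = 4.
  S[A,A] = ((0.6)·(0.6) + (0.6)·(0.6) + (-1.4)·(-1.4) + (-0.4)·(-0.4) + (0.6)·(0.6)) / 4 = 3.2/4 = 0.8
  S[A,B] = ((0.6)·(0) + (0.6)·(0) + (-1.4)·(-1) + (-0.4)·(2) + (0.6)·(-1)) / 4 = 0/4 = 0
  S[A,C] = ((0.6)·(0.6) + (0.6)·(-2.4) + (-1.4)·(1.6) + (-0.4)·(2.6) + (0.6)·(-2.4)) / 4 = -5.8/4 = -1.45
  S[B,B] = ((0)·(0) + (0)·(0) + (-1)·(-1) + (2)·(2) + (-1)·(-1)) / 4 = 6/4 = 1.5
  S[B,C] = ((0)·(0.6) + (0)·(-2.4) + (-1)·(1.6) + (2)·(2.6) + (-1)·(-2.4)) / 4 = 6/4 = 1.5
  S[C,C] = ((0.6)·(0.6) + (-2.4)·(-2.4) + (1.6)·(1.6) + (2.6)·(2.6) + (-2.4)·(-2.4)) / 4 = 21.2/4 = 5.3

S is symmetric (S[j,i] = S[i,j]). Assembling:

S = [[0.8, 0, -1.45],
 [0, 1.5, 1.5],
 [-1.45, 1.5, 5.3]]


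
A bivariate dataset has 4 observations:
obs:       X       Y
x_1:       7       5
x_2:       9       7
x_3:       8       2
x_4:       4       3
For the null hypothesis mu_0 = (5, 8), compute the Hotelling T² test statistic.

Step 1 — sample mean vector:
  mean(X) = (7 + 9 + 8 + 4) / 4 = 28/4 = 7
  mean(Y) = (5 + 7 + 2 + 3) / 4 = 17/4 = 4.25
  x̄ = (7, 4.25),  deviation x̄ - mu_0 = (7, 4.25) - (5, 8) = (2, -3.75).

Step 2 — sample covariance matrix, S[i,j] = (1/(n-1)) · Σ_k (x_{k,i} - mean_i) · (x_{k,j} - mean_j), divisor n-1 = 3:
  S[X,X] = ((0)·(0) + (2)·(2) + (1)·(1) + (-3)·(-3)) / 3 = 14/3 = 4.6667
  S[X,Y] = ((0)·(0.75) + (2)·(2.75) + (1)·(-2.25) + (-3)·(-1.25)) / 3 = 7/3 = 2.3333
  S[Y,Y] = ((0.75)·(0.75) + (2.75)·(2.75) + (-2.25)·(-2.25) + (-1.25)·(-1.25)) / 3 = 14.75/3 = 4.9167
  S = [[4.6667, 2.3333],
 [2.3333, 4.9167]].

Step 3 — invert S. det(S) = 4.6667·4.9167 - (2.3333)² = 17.5.
  S^{-1} = (1/det) · [[d, -b], [-b, a]] = [[0.281, -0.1333],
 [-0.1333, 0.2667]].

Step 4 — quadratic form (x̄ - mu_0)^T · S^{-1} · (x̄ - mu_0):
  S^{-1} · (x̄ - mu_0) = (1.0619, -1.2667),
  (x̄ - mu_0)^T · [...] = (2)·(1.0619) + (-3.75)·(-1.2667) = 6.8738.

Step 5 — scale by n: T² = 4 · 6.8738 = 27.4952.

T² ≈ 27.4952


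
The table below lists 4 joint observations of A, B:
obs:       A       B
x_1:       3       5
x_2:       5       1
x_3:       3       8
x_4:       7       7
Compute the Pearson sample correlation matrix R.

Step 1 — column means:
  mean(A) = (3 + 5 + 3 + 7) / 4 = 18/4 = 4.5
  mean(B) = (5 + 1 + 8 + 7) / 4 = 21/4 = 5.25

Step 2 — sample variances and covariances s[i,j] = (1/(n-1)) · Σ_k (x_{k,i} - mean_i) · (x_{k,j} - mean_j), with n-1 = 3:
  s[A,A] = ((-1.5)·(-1.5) + (0.5)·(0.5) + (-1.5)·(-1.5) + (2.5)·(2.5)) / 3 = 11/3 = 3.6667
  s[A,B] = ((-1.5)·(-0.25) + (0.5)·(-4.25) + (-1.5)·(2.75) + (2.5)·(1.75)) / 3 = -1.5/3 = -0.5
  s[B,B] = ((-0.25)·(-0.25) + (-4.25)·(-4.25) + (2.75)·(2.75) + (1.75)·(1.75)) / 3 = 28.75/3 = 9.5833
  Sample standard deviations s_i = √(s[i,i]):
  s(A) = √(3.6667) = 1.9149
  s(B) = √(9.5833) = 3.0957

Step 3 — r_{ij} = s_{ij} / (s_i · s_j):
  r[A,A] = 1 (diagonal).
  r[A,B] = -0.5 / (1.9149 · 3.0957) = -0.5 / 5.9278 = -0.0843
  r[B,B] = 1 (diagonal).

R is symmetric with unit diagonal. Assembling:

R = [[1, -0.0843],
 [-0.0843, 1]]


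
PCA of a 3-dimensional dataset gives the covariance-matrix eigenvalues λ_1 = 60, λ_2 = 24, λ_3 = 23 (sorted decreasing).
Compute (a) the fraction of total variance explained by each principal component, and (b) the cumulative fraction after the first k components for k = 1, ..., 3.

Step 1 — total variance = trace(Sigma) = Σ λ_i = 60 + 24 + 23 = 107.

Step 2 — fraction explained by component i = λ_i / Σ λ:
  PC1: 60/107 = 0.5607
  PC2: 24/107 = 0.2243
  PC3: 23/107 = 0.215

Step 3 — cumulative fraction after k components = (λ_1 + ... + λ_k) / Σ λ:
  k = 1: 60/107 = 0.5607
  k = 2: (60 + 24)/107 = 84/107 = 0.785
  k = 3: (60 + 24 + 23)/107 = 107/107 = 1

Summary (fraction, with percent):

explained: PC1 0.5607 (56.07%), PC2 0.2243 (22.43%), PC3 0.215 (21.5%);  cumulative: 0.5607, 0.785, 1


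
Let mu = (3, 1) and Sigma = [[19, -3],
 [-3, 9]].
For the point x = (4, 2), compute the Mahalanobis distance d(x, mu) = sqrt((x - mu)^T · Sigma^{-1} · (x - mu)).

Step 1 — centre the observation: (x - mu) = (1, 1).

Step 2 — invert Sigma. det(Sigma) = 19·9 - (-3)² = 162.
  Sigma^{-1} = (1/det) · [[d, -b], [-b, a]] = [[0.0556, 0.0185],
 [0.0185, 0.1173]].

Step 3 — form the quadratic (x - mu)^T · Sigma^{-1} · (x - mu):
  Sigma^{-1} · (x - mu) = (0.0741, 0.1358).
  (x - mu)^T · [Sigma^{-1} · (x - mu)] = (1)·(0.0741) + (1)·(0.1358) = 0.2099.

Step 4 — take square root: d = √(0.2099) ≈ 0.4581.

d(x, mu) = √(0.2099) ≈ 0.4581


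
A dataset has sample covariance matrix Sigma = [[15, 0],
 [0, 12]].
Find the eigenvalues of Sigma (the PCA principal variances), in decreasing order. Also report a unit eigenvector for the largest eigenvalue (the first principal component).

Step 1 — characteristic polynomial of 2×2 Sigma:
  det(Sigma - λI) = λ² - trace · λ + det = 0.
  trace = 15 + 12 = 27, det = 15·12 - (0)² = 180.
Step 2 — discriminant:
  Δ = trace² - 4·det = 729 - 720 = 9.
Step 3 — eigenvalues:
  λ = (trace ± √Δ)/2 = (27 ± 3)/2,
  λ_1 = 15,  λ_2 = 12.

Step 4 — unit eigenvector for λ_1: Sigma is diagonal, so its eigenvectors are the coordinate axes. λ_1 = 15 is the diagonal entry on the first coordinate axis, hence
  v_1 = (1, 0) (||v_1|| = 1).

λ_1 = 15,  λ_2 = 12;  v_1 ≈ (1, 0)


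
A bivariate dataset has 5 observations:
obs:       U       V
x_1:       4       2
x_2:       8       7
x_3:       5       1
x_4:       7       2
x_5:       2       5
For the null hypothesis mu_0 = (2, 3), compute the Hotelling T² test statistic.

Step 1 — sample mean vector:
  mean(U) = (4 + 8 + 5 + 7 + 2) / 5 = 26/5 = 5.2
  mean(V) = (2 + 7 + 1 + 2 + 5) / 5 = 17/5 = 3.4
  x̄ = (5.2, 3.4),  deviation x̄ - mu_0 = (5.2, 3.4) - (2, 3) = (3.2, 0.4).

Step 2 — sample covariance matrix, S[i,j] = (1/(n-1)) · Σ_k (x_{k,i} - mean_i) · (x_{k,j} - mean_j), divisor n-1 = 4:
  S[U,U] = ((-1.2)·(-1.2) + (2.8)·(2.8) + (-0.2)·(-0.2) + (1.8)·(1.8) + (-3.2)·(-3.2)) / 4 = 22.8/4 = 5.7
  S[U,V] = ((-1.2)·(-1.4) + (2.8)·(3.6) + (-0.2)·(-2.4) + (1.8)·(-1.4) + (-3.2)·(1.6)) / 4 = 4.6/4 = 1.15
  S[V,V] = ((-1.4)·(-1.4) + (3.6)·(3.6) + (-2.4)·(-2.4) + (-1.4)·(-1.4) + (1.6)·(1.6)) / 4 = 25.2/4 = 6.3
  S = [[5.7, 1.15],
 [1.15, 6.3]].

Step 3 — invert S. det(S) = 5.7·6.3 - (1.15)² = 34.5875.
  S^{-1} = (1/det) · [[d, -b], [-b, a]] = [[0.1821, -0.0332],
 [-0.0332, 0.1648]].

Step 4 — quadratic form (x̄ - mu_0)^T · S^{-1} · (x̄ - mu_0):
  S^{-1} · (x̄ - mu_0) = (0.5696, -0.0405),
  (x̄ - mu_0)^T · [...] = (3.2)·(0.5696) + (0.4)·(-0.0405) = 1.8064.

Step 5 — scale by n: T² = 5 · 1.8064 = 9.0322.

T² ≈ 9.0322


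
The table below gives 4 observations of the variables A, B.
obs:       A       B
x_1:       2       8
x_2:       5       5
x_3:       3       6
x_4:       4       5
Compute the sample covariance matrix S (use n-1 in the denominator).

Step 1 — column means:
  mean(A) = (2 + 5 + 3 + 4) / 4 = 14/4 = 3.5
  mean(B) = (8 + 5 + 6 + 5) / 4 = 24/4 = 6

Step 2 — sample covariance S[i,j] = (1/(n-1)) · Σ_k (x_{k,i} - mean_i) · (x_{k,j} - mean_j), with n-1 = 3.
  S[A,A] = ((-1.5)·(-1.5) + (1.5)·(1.5) + (-0.5)·(-0.5) + (0.5)·(0.5)) / 3 = 5/3 = 1.6667
  S[A,B] = ((-1.5)·(2) + (1.5)·(-1) + (-0.5)·(0) + (0.5)·(-1)) / 3 = -5/3 = -1.6667
  S[B,B] = ((2)·(2) + (-1)·(-1) + (0)·(0) + (-1)·(-1)) / 3 = 6/3 = 2

S is symmetric (S[j,i] = S[i,j]). Assembling:

S = [[1.6667, -1.6667],
 [-1.6667, 2]]


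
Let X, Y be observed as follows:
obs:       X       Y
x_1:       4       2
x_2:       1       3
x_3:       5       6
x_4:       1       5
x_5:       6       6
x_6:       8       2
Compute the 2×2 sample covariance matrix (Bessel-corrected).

Step 1 — column means:
  mean(X) = (4 + 1 + 5 + 1 + 6 + 8) / 6 = 25/6 = 4.1667
  mean(Y) = (2 + 3 + 6 + 5 + 6 + 2) / 6 = 24/6 = 4

Step 2 — sample covariance S[i,j] = (1/(n-1)) · Σ_k (x_{k,i} - mean_i) · (x_{k,j} - mean_j), with n-1 = 5.
  S[X,X] = ((-0.1667)·(-0.1667) + (-3.1667)·(-3.1667) + (0.8333)·(0.8333) + (-3.1667)·(-3.1667) + (1.8333)·(1.8333) + (3.8333)·(3.8333)) / 5 = 38.8333/5 = 7.7667
  S[X,Y] = ((-0.1667)·(-2) + (-3.1667)·(-1) + (0.8333)·(2) + (-3.1667)·(1) + (1.8333)·(2) + (3.8333)·(-2)) / 5 = -2/5 = -0.4
  S[Y,Y] = ((-2)·(-2) + (-1)·(-1) + (2)·(2) + (1)·(1) + (2)·(2) + (-2)·(-2)) / 5 = 18/5 = 3.6

S is symmetric (S[j,i] = S[i,j]). Assembling:

S = [[7.7667, -0.4],
 [-0.4, 3.6]]


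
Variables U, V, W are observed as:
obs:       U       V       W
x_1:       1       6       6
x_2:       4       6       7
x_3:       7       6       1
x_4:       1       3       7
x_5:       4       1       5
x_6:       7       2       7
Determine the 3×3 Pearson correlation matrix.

Step 1 — column means:
  mean(U) = (1 + 4 + 7 + 1 + 4 + 7) / 6 = 24/6 = 4
  mean(V) = (6 + 6 + 6 + 3 + 1 + 2) / 6 = 24/6 = 4
  mean(W) = (6 + 7 + 1 + 7 + 5 + 7) / 6 = 33/6 = 5.5

Step 2 — sample variances and covariances s[i,j] = (1/(n-1)) · Σ_k (x_{k,i} - mean_i) · (x_{k,j} - mean_j), with n-1 = 5:
  s[U,U] = ((-3)·(-3) + (0)·(0) + (3)·(3) + (-3)·(-3) + (0)·(0) + (3)·(3)) / 5 = 36/5 = 7.2
  s[U,V] = ((-3)·(2) + (0)·(2) + (3)·(2) + (-3)·(-1) + (0)·(-3) + (3)·(-2)) / 5 = -3/5 = -0.6
  s[U,W] = ((-3)·(0.5) + (0)·(1.5) + (3)·(-4.5) + (-3)·(1.5) + (0)·(-0.5) + (3)·(1.5)) / 5 = -15/5 = -3
  s[V,V] = ((2)·(2) + (2)·(2) + (2)·(2) + (-1)·(-1) + (-3)·(-3) + (-2)·(-2)) / 5 = 26/5 = 5.2
  s[V,W] = ((2)·(0.5) + (2)·(1.5) + (2)·(-4.5) + (-1)·(1.5) + (-3)·(-0.5) + (-2)·(1.5)) / 5 = -8/5 = -1.6
  s[W,W] = ((0.5)·(0.5) + (1.5)·(1.5) + (-4.5)·(-4.5) + (1.5)·(1.5) + (-0.5)·(-0.5) + (1.5)·(1.5)) / 5 = 27.5/5 = 5.5
  Sample standard deviations s_i = √(s[i,i]):
  s(U) = √(7.2) = 2.6833
  s(V) = √(5.2) = 2.2804
  s(W) = √(5.5) = 2.3452

Step 3 — r_{ij} = s_{ij} / (s_i · s_j):
  r[U,U] = 1 (diagonal).
  r[U,V] = -0.6 / (2.6833 · 2.2804) = -0.6 / 6.1188 = -0.0981
  r[U,W] = -3 / (2.6833 · 2.3452) = -3 / 6.2929 = -0.4767
  r[V,V] = 1 (diagonal).
  r[V,W] = -1.6 / (2.2804 · 2.3452) = -1.6 / 5.3479 = -0.2992
  r[W,W] = 1 (diagonal).

R is symmetric with unit diagonal. Assembling:

R = [[1, -0.0981, -0.4767],
 [-0.0981, 1, -0.2992],
 [-0.4767, -0.2992, 1]]


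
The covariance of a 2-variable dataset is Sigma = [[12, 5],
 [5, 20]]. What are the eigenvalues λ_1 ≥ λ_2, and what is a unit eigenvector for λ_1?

Step 1 — characteristic polynomial of 2×2 Sigma:
  det(Sigma - λI) = λ² - trace · λ + det = 0.
  trace = 12 + 20 = 32, det = 12·20 - (5)² = 215.
Step 2 — discriminant:
  Δ = trace² - 4·det = 1024 - 860 = 164.
Step 3 — eigenvalues:
  λ = (trace ± √Δ)/2 = (32 ± 12.8062)/2,
  λ_1 = 22.4031,  λ_2 = 9.5969.

Step 4 — unit eigenvector for λ_1: solve (Sigma - λ_1 I)v = 0. First row:
  (12 - 22.4031)·v_x + (5)·v_y = 0, i.e. (-10.4031)·v_x + (5)·v_y = 0,
  so v ∝ (b, λ_1 - a) = (5, 10.4031) = u.
  ||u|| = √((5)² + (10.4031)²) = √(133.225) ≈ 11.5423,
  v_1 = u/||u|| ≈ (0.4332, 0.9013) (||v_1|| = 1).

λ_1 = 22.4031,  λ_2 = 9.5969;  v_1 ≈ (0.4332, 0.9013)


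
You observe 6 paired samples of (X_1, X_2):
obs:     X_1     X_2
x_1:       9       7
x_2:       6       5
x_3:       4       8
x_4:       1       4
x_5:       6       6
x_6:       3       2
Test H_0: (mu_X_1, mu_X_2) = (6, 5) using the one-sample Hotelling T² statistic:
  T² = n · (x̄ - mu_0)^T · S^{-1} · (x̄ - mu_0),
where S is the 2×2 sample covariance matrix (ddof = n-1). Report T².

Step 1 — sample mean vector:
  mean(X_1) = (9 + 6 + 4 + 1 + 6 + 3) / 6 = 29/6 = 4.8333
  mean(X_2) = (7 + 5 + 8 + 4 + 6 + 2) / 6 = 32/6 = 5.3333
  x̄ = (4.8333, 5.3333),  deviation x̄ - mu_0 = (4.8333, 5.3333) - (6, 5) = (-1.1667, 0.3333).

Step 2 — sample covariance matrix, S[i,j] = (1/(n-1)) · Σ_k (x_{k,i} - mean_i) · (x_{k,j} - mean_j), divisor n-1 = 5:
  S[X_1,X_1] = ((4.1667)·(4.1667) + (1.1667)·(1.1667) + (-0.8333)·(-0.8333) + (-3.8333)·(-3.8333) + (1.1667)·(1.1667) + (-1.8333)·(-1.8333)) / 5 = 38.8333/5 = 7.7667
  S[X_1,X_2] = ((4.1667)·(1.6667) + (1.1667)·(-0.3333) + (-0.8333)·(2.6667) + (-3.8333)·(-1.3333) + (1.1667)·(0.6667) + (-1.8333)·(-3.3333)) / 5 = 16.3333/5 = 3.2667
  S[X_2,X_2] = ((1.6667)·(1.6667) + (-0.3333)·(-0.3333) + (2.6667)·(2.6667) + (-1.3333)·(-1.3333) + (0.6667)·(0.6667) + (-3.3333)·(-3.3333)) / 5 = 23.3333/5 = 4.6667
  S = [[7.7667, 3.2667],
 [3.2667, 4.6667]].

Step 3 — invert S. det(S) = 7.7667·4.6667 - (3.2667)² = 25.5733.
  S^{-1} = (1/det) · [[d, -b], [-b, a]] = [[0.1825, -0.1277],
 [-0.1277, 0.3037]].

Step 4 — quadratic form (x̄ - mu_0)^T · S^{-1} · (x̄ - mu_0):
  S^{-1} · (x̄ - mu_0) = (-0.2555, 0.2503),
  (x̄ - mu_0)^T · [...] = (-1.1667)·(-0.2555) + (0.3333)·(0.2503) = 0.3815.

Step 5 — scale by n: T² = 6 · 0.3815 = 2.2888.

T² ≈ 2.2888


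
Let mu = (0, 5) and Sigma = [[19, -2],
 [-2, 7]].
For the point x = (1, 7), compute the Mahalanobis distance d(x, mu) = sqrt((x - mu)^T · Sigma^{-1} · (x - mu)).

Step 1 — centre the observation: (x - mu) = (1, 2).

Step 2 — invert Sigma. det(Sigma) = 19·7 - (-2)² = 129.
  Sigma^{-1} = (1/det) · [[d, -b], [-b, a]] = [[0.0543, 0.0155],
 [0.0155, 0.1473]].

Step 3 — form the quadratic (x - mu)^T · Sigma^{-1} · (x - mu):
  Sigma^{-1} · (x - mu) = (0.0853, 0.3101).
  (x - mu)^T · [Sigma^{-1} · (x - mu)] = (1)·(0.0853) + (2)·(0.3101) = 0.7054.

Step 4 — take square root: d = √(0.7054) ≈ 0.8399.

d(x, mu) = √(0.7054) ≈ 0.8399


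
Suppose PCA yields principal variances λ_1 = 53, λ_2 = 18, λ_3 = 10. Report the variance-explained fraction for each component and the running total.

Step 1 — total variance = trace(Sigma) = Σ λ_i = 53 + 18 + 10 = 81.

Step 2 — fraction explained by component i = λ_i / Σ λ:
  PC1: 53/81 = 0.6543
  PC2: 18/81 = 0.2222
  PC3: 10/81 = 0.1235

Step 3 — cumulative fraction after k components = (λ_1 + ... + λ_k) / Σ λ:
  k = 1: 53/81 = 0.6543
  k = 2: (53 + 18)/81 = 71/81 = 0.8765
  k = 3: (53 + 18 + 10)/81 = 81/81 = 1

Summary (fraction, with percent):

explained: PC1 0.6543 (65.43%), PC2 0.2222 (22.22%), PC3 0.1235 (12.35%);  cumulative: 0.6543, 0.8765, 1


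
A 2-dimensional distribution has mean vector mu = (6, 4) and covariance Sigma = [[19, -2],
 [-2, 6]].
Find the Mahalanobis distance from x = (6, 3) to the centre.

Step 1 — centre the observation: (x - mu) = (0, -1).

Step 2 — invert Sigma. det(Sigma) = 19·6 - (-2)² = 110.
  Sigma^{-1} = (1/det) · [[d, -b], [-b, a]] = [[0.0545, 0.0182],
 [0.0182, 0.1727]].

Step 3 — form the quadratic (x - mu)^T · Sigma^{-1} · (x - mu):
  Sigma^{-1} · (x - mu) = (-0.0182, -0.1727).
  (x - mu)^T · [Sigma^{-1} · (x - mu)] = (0)·(-0.0182) + (-1)·(-0.1727) = 0.1727.

Step 4 — take square root: d = √(0.1727) ≈ 0.4156.

d(x, mu) = √(0.1727) ≈ 0.4156


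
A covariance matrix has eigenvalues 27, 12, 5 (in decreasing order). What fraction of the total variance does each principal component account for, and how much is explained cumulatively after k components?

Step 1 — total variance = trace(Sigma) = Σ λ_i = 27 + 12 + 5 = 44.

Step 2 — fraction explained by component i = λ_i / Σ λ:
  PC1: 27/44 = 0.6136
  PC2: 12/44 = 0.2727
  PC3: 5/44 = 0.1136

Step 3 — cumulative fraction after k components = (λ_1 + ... + λ_k) / Σ λ:
  k = 1: 27/44 = 0.6136
  k = 2: (27 + 12)/44 = 39/44 = 0.8864
  k = 3: (27 + 12 + 5)/44 = 44/44 = 1

Summary (fraction, with percent):

explained: PC1 0.6136 (61.36%), PC2 0.2727 (27.27%), PC3 0.1136 (11.36%);  cumulative: 0.6136, 0.8864, 1


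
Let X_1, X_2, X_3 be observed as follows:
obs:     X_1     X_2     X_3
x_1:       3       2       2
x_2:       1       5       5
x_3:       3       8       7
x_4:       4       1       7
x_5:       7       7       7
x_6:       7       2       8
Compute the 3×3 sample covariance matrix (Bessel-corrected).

Step 1 — column means:
  mean(X_1) = (3 + 1 + 3 + 4 + 7 + 7) / 6 = 25/6 = 4.1667
  mean(X_2) = (2 + 5 + 8 + 1 + 7 + 2) / 6 = 25/6 = 4.1667
  mean(X_3) = (2 + 5 + 7 + 7 + 7 + 8) / 6 = 36/6 = 6

Step 2 — sample covariance S[i,j] = (1/(n-1)) · Σ_k (x_{k,i} - mean_i) · (x_{k,j} - mean_j), with n-1 = 5.
  S[X_1,X_1] = ((-1.1667)·(-1.1667) + (-3.1667)·(-3.1667) + (-1.1667)·(-1.1667) + (-0.1667)·(-0.1667) + (2.8333)·(2.8333) + (2.8333)·(2.8333)) / 5 = 28.8333/5 = 5.7667
  S[X_1,X_2] = ((-1.1667)·(-2.1667) + (-3.1667)·(0.8333) + (-1.1667)·(3.8333) + (-0.1667)·(-3.1667) + (2.8333)·(2.8333) + (2.8333)·(-2.1667)) / 5 = -2.1667/5 = -0.4333
  S[X_1,X_3] = ((-1.1667)·(-4) + (-3.1667)·(-1) + (-1.1667)·(1) + (-0.1667)·(1) + (2.8333)·(1) + (2.8333)·(2)) / 5 = 15/5 = 3
  S[X_2,X_2] = ((-2.1667)·(-2.1667) + (0.8333)·(0.8333) + (3.8333)·(3.8333) + (-3.1667)·(-3.1667) + (2.8333)·(2.8333) + (-2.1667)·(-2.1667)) / 5 = 42.8333/5 = 8.5667
  S[X_2,X_3] = ((-2.1667)·(-4) + (0.8333)·(-1) + (3.8333)·(1) + (-3.1667)·(1) + (2.8333)·(1) + (-2.1667)·(2)) / 5 = 7/5 = 1.4
  S[X_3,X_3] = ((-4)·(-4) + (-1)·(-1) + (1)·(1) + (1)·(1) + (1)·(1) + (2)·(2)) / 5 = 24/5 = 4.8

S is symmetric (S[j,i] = S[i,j]). Assembling:

S = [[5.7667, -0.4333, 3],
 [-0.4333, 8.5667, 1.4],
 [3, 1.4, 4.8]]


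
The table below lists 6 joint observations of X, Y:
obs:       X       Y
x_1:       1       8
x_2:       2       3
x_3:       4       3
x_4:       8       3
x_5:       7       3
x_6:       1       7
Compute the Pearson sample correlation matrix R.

Step 1 — column means:
  mean(X) = (1 + 2 + 4 + 8 + 7 + 1) / 6 = 23/6 = 3.8333
  mean(Y) = (8 + 3 + 3 + 3 + 3 + 7) / 6 = 27/6 = 4.5

Step 2 — sample variances and covariances s[i,j] = (1/(n-1)) · Σ_k (x_{k,i} - mean_i) · (x_{k,j} - mean_j), with n-1 = 5:
  s[X,X] = ((-2.8333)·(-2.8333) + (-1.8333)·(-1.8333) + (0.1667)·(0.1667) + (4.1667)·(4.1667) + (3.1667)·(3.1667) + (-2.8333)·(-2.8333)) / 5 = 46.8333/5 = 9.3667
  s[X,Y] = ((-2.8333)·(3.5) + (-1.8333)·(-1.5) + (0.1667)·(-1.5) + (4.1667)·(-1.5) + (3.1667)·(-1.5) + (-2.8333)·(2.5)) / 5 = -25.5/5 = -5.1
  s[Y,Y] = ((3.5)·(3.5) + (-1.5)·(-1.5) + (-1.5)·(-1.5) + (-1.5)·(-1.5) + (-1.5)·(-1.5) + (2.5)·(2.5)) / 5 = 27.5/5 = 5.5
  Sample standard deviations s_i = √(s[i,i]):
  s(X) = √(9.3667) = 3.0605
  s(Y) = √(5.5) = 2.3452

Step 3 — r_{ij} = s_{ij} / (s_i · s_j):
  r[X,X] = 1 (diagonal).
  r[X,Y] = -5.1 / (3.0605 · 2.3452) = -5.1 / 7.1775 = -0.7106
  r[Y,Y] = 1 (diagonal).

R is symmetric with unit diagonal. Assembling:

R = [[1, -0.7106],
 [-0.7106, 1]]


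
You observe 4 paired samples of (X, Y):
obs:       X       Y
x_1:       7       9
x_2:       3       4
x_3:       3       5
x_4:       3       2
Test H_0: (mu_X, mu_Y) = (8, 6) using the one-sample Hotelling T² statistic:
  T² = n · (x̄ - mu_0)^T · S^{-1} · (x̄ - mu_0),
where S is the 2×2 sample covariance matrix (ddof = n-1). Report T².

Step 1 — sample mean vector:
  mean(X) = (7 + 3 + 3 + 3) / 4 = 16/4 = 4
  mean(Y) = (9 + 4 + 5 + 2) / 4 = 20/4 = 5
  x̄ = (4, 5),  deviation x̄ - mu_0 = (4, 5) - (8, 6) = (-4, -1).

Step 2 — sample covariance matrix, S[i,j] = (1/(n-1)) · Σ_k (x_{k,i} - mean_i) · (x_{k,j} - mean_j), divisor n-1 = 3:
  S[X,X] = ((3)·(3) + (-1)·(-1) + (-1)·(-1) + (-1)·(-1)) / 3 = 12/3 = 4
  S[X,Y] = ((3)·(4) + (-1)·(-1) + (-1)·(0) + (-1)·(-3)) / 3 = 16/3 = 5.3333
  S[Y,Y] = ((4)·(4) + (-1)·(-1) + (0)·(0) + (-3)·(-3)) / 3 = 26/3 = 8.6667
  S = [[4, 5.3333],
 [5.3333, 8.6667]].

Step 3 — invert S. det(S) = 4·8.6667 - (5.3333)² = 6.2222.
  S^{-1} = (1/det) · [[d, -b], [-b, a]] = [[1.3929, -0.8571],
 [-0.8571, 0.6429]].

Step 4 — quadratic form (x̄ - mu_0)^T · S^{-1} · (x̄ - mu_0):
  S^{-1} · (x̄ - mu_0) = (-4.7143, 2.7857),
  (x̄ - mu_0)^T · [...] = (-4)·(-4.7143) + (-1)·(2.7857) = 16.0714.

Step 5 — scale by n: T² = 4 · 16.0714 = 64.2857.

T² ≈ 64.2857


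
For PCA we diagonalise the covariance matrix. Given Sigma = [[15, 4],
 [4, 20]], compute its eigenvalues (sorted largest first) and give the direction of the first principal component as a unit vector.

Step 1 — characteristic polynomial of 2×2 Sigma:
  det(Sigma - λI) = λ² - trace · λ + det = 0.
  trace = 15 + 20 = 35, det = 15·20 - (4)² = 284.
Step 2 — discriminant:
  Δ = trace² - 4·det = 1225 - 1136 = 89.
Step 3 — eigenvalues:
  λ = (trace ± √Δ)/2 = (35 ± 9.434)/2,
  λ_1 = 22.217,  λ_2 = 12.783.

Step 4 — unit eigenvector for λ_1: solve (Sigma - λ_1 I)v = 0. First row:
  (15 - 22.217)·v_x + (4)·v_y = 0, i.e. (-7.217)·v_x + (4)·v_y = 0,
  so v ∝ (b, λ_1 - a) = (4, 7.217) = u.
  ||u|| = √((4)² + (7.217)²) = √(68.085) ≈ 8.2514,
  v_1 = u/||u|| ≈ (0.4848, 0.8746) (||v_1|| = 1).

λ_1 = 22.217,  λ_2 = 12.783;  v_1 ≈ (0.4848, 0.8746)


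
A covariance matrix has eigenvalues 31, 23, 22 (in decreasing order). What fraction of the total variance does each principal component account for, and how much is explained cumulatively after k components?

Step 1 — total variance = trace(Sigma) = Σ λ_i = 31 + 23 + 22 = 76.

Step 2 — fraction explained by component i = λ_i / Σ λ:
  PC1: 31/76 = 0.4079
  PC2: 23/76 = 0.3026
  PC3: 22/76 = 0.2895

Step 3 — cumulative fraction after k components = (λ_1 + ... + λ_k) / Σ λ:
  k = 1: 31/76 = 0.4079
  k = 2: (31 + 23)/76 = 54/76 = 0.7105
  k = 3: (31 + 23 + 22)/76 = 76/76 = 1

Summary (fraction, with percent):

explained: PC1 0.4079 (40.79%), PC2 0.3026 (30.26%), PC3 0.2895 (28.95%);  cumulative: 0.4079, 0.7105, 1


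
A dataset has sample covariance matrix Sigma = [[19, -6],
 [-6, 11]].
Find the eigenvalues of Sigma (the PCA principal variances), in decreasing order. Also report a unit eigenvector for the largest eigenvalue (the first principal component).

Step 1 — characteristic polynomial of 2×2 Sigma:
  det(Sigma - λI) = λ² - trace · λ + det = 0.
  trace = 19 + 11 = 30, det = 19·11 - (-6)² = 173.
Step 2 — discriminant:
  Δ = trace² - 4·det = 900 - 692 = 208.
Step 3 — eigenvalues:
  λ = (trace ± √Δ)/2 = (30 ± 14.4222)/2,
  λ_1 = 22.2111,  λ_2 = 7.7889.

Step 4 — unit eigenvector for λ_1: solve (Sigma - λ_1 I)v = 0. First row:
  (19 - 22.2111)·v_x + (-6)·v_y = 0, i.e. (-3.2111)·v_x + (-6)·v_y = 0,
  so v ∝ (b, λ_1 - a) = (-6, 3.2111); multiply by -1 so the first entry is positive: u = (6, -3.2111).
  ||u|| = √((6)² + (-3.2111)²) = √(46.3112) ≈ 6.8052,
  v_1 = u/||u|| ≈ (0.8817, -0.4719) (||v_1|| = 1).

λ_1 = 22.2111,  λ_2 = 7.7889;  v_1 ≈ (0.8817, -0.4719)


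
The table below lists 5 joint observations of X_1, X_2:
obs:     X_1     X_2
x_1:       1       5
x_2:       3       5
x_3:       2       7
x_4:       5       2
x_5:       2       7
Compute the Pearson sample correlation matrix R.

Step 1 — column means:
  mean(X_1) = (1 + 3 + 2 + 5 + 2) / 5 = 13/5 = 2.6
  mean(X_2) = (5 + 5 + 7 + 2 + 7) / 5 = 26/5 = 5.2

Step 2 — sample variances and covariances s[i,j] = (1/(n-1)) · Σ_k (x_{k,i} - mean_i) · (x_{k,j} - mean_j), with n-1 = 4:
  s[X_1,X_1] = ((-1.6)·(-1.6) + (0.4)·(0.4) + (-0.6)·(-0.6) + (2.4)·(2.4) + (-0.6)·(-0.6)) / 4 = 9.2/4 = 2.3
  s[X_1,X_2] = ((-1.6)·(-0.2) + (0.4)·(-0.2) + (-0.6)·(1.8) + (2.4)·(-3.2) + (-0.6)·(1.8)) / 4 = -9.6/4 = -2.4
  s[X_2,X_2] = ((-0.2)·(-0.2) + (-0.2)·(-0.2) + (1.8)·(1.8) + (-3.2)·(-3.2) + (1.8)·(1.8)) / 4 = 16.8/4 = 4.2
  Sample standard deviations s_i = √(s[i,i]):
  s(X_1) = √(2.3) = 1.5166
  s(X_2) = √(4.2) = 2.0494

Step 3 — r_{ij} = s_{ij} / (s_i · s_j):
  r[X_1,X_1] = 1 (diagonal).
  r[X_1,X_2] = -2.4 / (1.5166 · 2.0494) = -2.4 / 3.1081 = -0.7722
  r[X_2,X_2] = 1 (diagonal).

R is symmetric with unit diagonal. Assembling:

R = [[1, -0.7722],
 [-0.7722, 1]]


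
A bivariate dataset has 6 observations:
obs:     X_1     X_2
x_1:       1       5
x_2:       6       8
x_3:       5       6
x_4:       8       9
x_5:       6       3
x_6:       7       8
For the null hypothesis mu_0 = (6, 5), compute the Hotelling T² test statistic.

Step 1 — sample mean vector:
  mean(X_1) = (1 + 6 + 5 + 8 + 6 + 7) / 6 = 33/6 = 5.5
  mean(X_2) = (5 + 8 + 6 + 9 + 3 + 8) / 6 = 39/6 = 6.5
  x̄ = (5.5, 6.5),  deviation x̄ - mu_0 = (5.5, 6.5) - (6, 5) = (-0.5, 1.5).

Step 2 — sample covariance matrix, S[i,j] = (1/(n-1)) · Σ_k (x_{k,i} - mean_i) · (x_{k,j} - mean_j), divisor n-1 = 5:
  S[X_1,X_1] = ((-4.5)·(-4.5) + (0.5)·(0.5) + (-0.5)·(-0.5) + (2.5)·(2.5) + (0.5)·(0.5) + (1.5)·(1.5)) / 5 = 29.5/5 = 5.9
  S[X_1,X_2] = ((-4.5)·(-1.5) + (0.5)·(1.5) + (-0.5)·(-0.5) + (2.5)·(2.5) + (0.5)·(-3.5) + (1.5)·(1.5)) / 5 = 14.5/5 = 2.9
  S[X_2,X_2] = ((-1.5)·(-1.5) + (1.5)·(1.5) + (-0.5)·(-0.5) + (2.5)·(2.5) + (-3.5)·(-3.5) + (1.5)·(1.5)) / 5 = 25.5/5 = 5.1
  S = [[5.9, 2.9],
 [2.9, 5.1]].

Step 3 — invert S. det(S) = 5.9·5.1 - (2.9)² = 21.68.
  S^{-1} = (1/det) · [[d, -b], [-b, a]] = [[0.2352, -0.1338],
 [-0.1338, 0.2721]].

Step 4 — quadratic form (x̄ - mu_0)^T · S^{-1} · (x̄ - mu_0):
  S^{-1} · (x̄ - mu_0) = (-0.3183, 0.4751),
  (x̄ - mu_0)^T · [...] = (-0.5)·(-0.3183) + (1.5)·(0.4751) = 0.8718.

Step 5 — scale by n: T² = 6 · 0.8718 = 5.2306.

T² ≈ 5.2306


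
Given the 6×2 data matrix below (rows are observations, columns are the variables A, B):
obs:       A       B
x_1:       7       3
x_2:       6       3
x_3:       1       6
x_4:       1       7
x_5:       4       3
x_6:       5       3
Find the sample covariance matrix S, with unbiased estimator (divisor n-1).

Step 1 — column means:
  mean(A) = (7 + 6 + 1 + 1 + 4 + 5) / 6 = 24/6 = 4
  mean(B) = (3 + 3 + 6 + 7 + 3 + 3) / 6 = 25/6 = 4.1667

Step 2 — sample covariance S[i,j] = (1/(n-1)) · Σ_k (x_{k,i} - mean_i) · (x_{k,j} - mean_j), with n-1 = 5.
  S[A,A] = ((3)·(3) + (2)·(2) + (-3)·(-3) + (-3)·(-3) + (0)·(0) + (1)·(1)) / 5 = 32/5 = 6.4
  S[A,B] = ((3)·(-1.1667) + (2)·(-1.1667) + (-3)·(1.8333) + (-3)·(2.8333) + (0)·(-1.1667) + (1)·(-1.1667)) / 5 = -21/5 = -4.2
  S[B,B] = ((-1.1667)·(-1.1667) + (-1.1667)·(-1.1667) + (1.8333)·(1.8333) + (2.8333)·(2.8333) + (-1.1667)·(-1.1667) + (-1.1667)·(-1.1667)) / 5 = 16.8333/5 = 3.3667

S is symmetric (S[j,i] = S[i,j]). Assembling:

S = [[6.4, -4.2],
 [-4.2, 3.3667]]


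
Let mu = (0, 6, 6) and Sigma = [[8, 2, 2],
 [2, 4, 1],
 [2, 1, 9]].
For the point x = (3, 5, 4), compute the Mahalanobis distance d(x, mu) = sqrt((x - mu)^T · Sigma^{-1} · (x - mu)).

Step 1 — centre the observation: (x - mu) = (3, -1, -2).

Step 2 — invert Sigma (cofactor / det for 3×3, or solve directly):
  Sigma^{-1} = [[0.1483, -0.0678, -0.0254],
 [-0.0678, 0.2881, -0.0169],
 [-0.0254, -0.0169, 0.1186]].

Step 3 — form the quadratic (x - mu)^T · Sigma^{-1} · (x - mu):
  Sigma^{-1} · (x - mu) = (0.5636, -0.4576, -0.2966).
  (x - mu)^T · [Sigma^{-1} · (x - mu)] = (3)·(0.5636) + (-1)·(-0.4576) + (-2)·(-0.2966) = 2.7415.

Step 4 — take square root: d = √(2.7415) ≈ 1.6558.

d(x, mu) = √(2.7415) ≈ 1.6558


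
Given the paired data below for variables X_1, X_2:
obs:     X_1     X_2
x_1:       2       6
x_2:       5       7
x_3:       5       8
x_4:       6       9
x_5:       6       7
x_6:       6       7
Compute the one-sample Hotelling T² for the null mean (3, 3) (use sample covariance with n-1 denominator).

Step 1 — sample mean vector:
  mean(X_1) = (2 + 5 + 5 + 6 + 6 + 6) / 6 = 30/6 = 5
  mean(X_2) = (6 + 7 + 8 + 9 + 7 + 7) / 6 = 44/6 = 7.3333
  x̄ = (5, 7.3333),  deviation x̄ - mu_0 = (5, 7.3333) - (3, 3) = (2, 4.3333).

Step 2 — sample covariance matrix, S[i,j] = (1/(n-1)) · Σ_k (x_{k,i} - mean_i) · (x_{k,j} - mean_j), divisor n-1 = 5:
  S[X_1,X_1] = ((-3)·(-3) + (0)·(0) + (0)·(0) + (1)·(1) + (1)·(1) + (1)·(1)) / 5 = 12/5 = 2.4
  S[X_1,X_2] = ((-3)·(-1.3333) + (0)·(-0.3333) + (0)·(0.6667) + (1)·(1.6667) + (1)·(-0.3333) + (1)·(-0.3333)) / 5 = 5/5 = 1
  S[X_2,X_2] = ((-1.3333)·(-1.3333) + (-0.3333)·(-0.3333) + (0.6667)·(0.6667) + (1.6667)·(1.6667) + (-0.3333)·(-0.3333) + (-0.3333)·(-0.3333)) / 5 = 5.3333/5 = 1.0667
  S = [[2.4, 1],
 [1, 1.0667]].

Step 3 — invert S. det(S) = 2.4·1.0667 - (1)² = 1.56.
  S^{-1} = (1/det) · [[d, -b], [-b, a]] = [[0.6838, -0.641],
 [-0.641, 1.5385]].

Step 4 — quadratic form (x̄ - mu_0)^T · S^{-1} · (x̄ - mu_0):
  S^{-1} · (x̄ - mu_0) = (-1.4103, 5.3846),
  (x̄ - mu_0)^T · [...] = (2)·(-1.4103) + (4.3333)·(5.3846) = 20.5128.

Step 5 — scale by n: T² = 6 · 20.5128 = 123.0769.

T² ≈ 123.0769


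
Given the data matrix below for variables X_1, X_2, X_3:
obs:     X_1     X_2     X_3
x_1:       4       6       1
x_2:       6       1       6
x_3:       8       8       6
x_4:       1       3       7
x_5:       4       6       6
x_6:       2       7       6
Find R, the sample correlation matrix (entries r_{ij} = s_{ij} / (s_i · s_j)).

Step 1 — column means:
  mean(X_1) = (4 + 6 + 8 + 1 + 4 + 2) / 6 = 25/6 = 4.1667
  mean(X_2) = (6 + 1 + 8 + 3 + 6 + 7) / 6 = 31/6 = 5.1667
  mean(X_3) = (1 + 6 + 6 + 7 + 6 + 6) / 6 = 32/6 = 5.3333

Step 2 — sample variances and covariances s[i,j] = (1/(n-1)) · Σ_k (x_{k,i} - mean_i) · (x_{k,j} - mean_j), with n-1 = 5:
  s[X_1,X_1] = ((-0.1667)·(-0.1667) + (1.8333)·(1.8333) + (3.8333)·(3.8333) + (-3.1667)·(-3.1667) + (-0.1667)·(-0.1667) + (-2.1667)·(-2.1667)) / 5 = 32.8333/5 = 6.5667
  s[X_1,X_2] = ((-0.1667)·(0.8333) + (1.8333)·(-4.1667) + (3.8333)·(2.8333) + (-3.1667)·(-2.1667) + (-0.1667)·(0.8333) + (-2.1667)·(1.8333)) / 5 = 5.8333/5 = 1.1667
  s[X_1,X_3] = ((-0.1667)·(-4.3333) + (1.8333)·(0.6667) + (3.8333)·(0.6667) + (-3.1667)·(1.6667) + (-0.1667)·(0.6667) + (-2.1667)·(0.6667)) / 5 = -2.3333/5 = -0.4667
  s[X_2,X_2] = ((0.8333)·(0.8333) + (-4.1667)·(-4.1667) + (2.8333)·(2.8333) + (-2.1667)·(-2.1667) + (0.8333)·(0.8333) + (1.8333)·(1.8333)) / 5 = 34.8333/5 = 6.9667
  s[X_2,X_3] = ((0.8333)·(-4.3333) + (-4.1667)·(0.6667) + (2.8333)·(0.6667) + (-2.1667)·(1.6667) + (0.8333)·(0.6667) + (1.8333)·(0.6667)) / 5 = -6.3333/5 = -1.2667
  s[X_3,X_3] = ((-4.3333)·(-4.3333) + (0.6667)·(0.6667) + (0.6667)·(0.6667) + (1.6667)·(1.6667) + (0.6667)·(0.6667) + (0.6667)·(0.6667)) / 5 = 23.3333/5 = 4.6667
  Sample standard deviations s_i = √(s[i,i]):
  s(X_1) = √(6.5667) = 2.5626
  s(X_2) = √(6.9667) = 2.6394
  s(X_3) = √(4.6667) = 2.1602

Step 3 — r_{ij} = s_{ij} / (s_i · s_j):
  r[X_1,X_1] = 1 (diagonal).
  r[X_1,X_2] = 1.1667 / (2.5626 · 2.6394) = 1.1667 / 6.7637 = 0.1725
  r[X_1,X_3] = -0.4667 / (2.5626 · 2.1602) = -0.4667 / 5.5357 = -0.0843
  r[X_2,X_2] = 1 (diagonal).
  r[X_2,X_3] = -1.2667 / (2.6394 · 2.1602) = -1.2667 / 5.7019 = -0.2222
  r[X_3,X_3] = 1 (diagonal).

R is symmetric with unit diagonal. Assembling:

R = [[1, 0.1725, -0.0843],
 [0.1725, 1, -0.2222],
 [-0.0843, -0.2222, 1]]


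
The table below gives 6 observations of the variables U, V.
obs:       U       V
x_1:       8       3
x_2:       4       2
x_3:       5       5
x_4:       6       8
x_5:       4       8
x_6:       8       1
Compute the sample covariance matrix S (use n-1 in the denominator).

Step 1 — column means:
  mean(U) = (8 + 4 + 5 + 6 + 4 + 8) / 6 = 35/6 = 5.8333
  mean(V) = (3 + 2 + 5 + 8 + 8 + 1) / 6 = 27/6 = 4.5

Step 2 — sample covariance S[i,j] = (1/(n-1)) · Σ_k (x_{k,i} - mean_i) · (x_{k,j} - mean_j), with n-1 = 5.
  S[U,U] = ((2.1667)·(2.1667) + (-1.8333)·(-1.8333) + (-0.8333)·(-0.8333) + (0.1667)·(0.1667) + (-1.8333)·(-1.8333) + (2.1667)·(2.1667)) / 5 = 16.8333/5 = 3.3667
  S[U,V] = ((2.1667)·(-1.5) + (-1.8333)·(-2.5) + (-0.8333)·(0.5) + (0.1667)·(3.5) + (-1.8333)·(3.5) + (2.1667)·(-3.5)) / 5 = -12.5/5 = -2.5
  S[V,V] = ((-1.5)·(-1.5) + (-2.5)·(-2.5) + (0.5)·(0.5) + (3.5)·(3.5) + (3.5)·(3.5) + (-3.5)·(-3.5)) / 5 = 45.5/5 = 9.1

S is symmetric (S[j,i] = S[i,j]). Assembling:

S = [[3.3667, -2.5],
 [-2.5, 9.1]]


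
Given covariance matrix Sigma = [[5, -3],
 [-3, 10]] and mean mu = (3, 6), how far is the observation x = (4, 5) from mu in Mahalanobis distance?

Step 1 — centre the observation: (x - mu) = (1, -1).

Step 2 — invert Sigma. det(Sigma) = 5·10 - (-3)² = 41.
  Sigma^{-1} = (1/det) · [[d, -b], [-b, a]] = [[0.2439, 0.0732],
 [0.0732, 0.122]].

Step 3 — form the quadratic (x - mu)^T · Sigma^{-1} · (x - mu):
  Sigma^{-1} · (x - mu) = (0.1707, -0.0488).
  (x - mu)^T · [Sigma^{-1} · (x - mu)] = (1)·(0.1707) + (-1)·(-0.0488) = 0.2195.

Step 4 — take square root: d = √(0.2195) ≈ 0.4685.

d(x, mu) = √(0.2195) ≈ 0.4685


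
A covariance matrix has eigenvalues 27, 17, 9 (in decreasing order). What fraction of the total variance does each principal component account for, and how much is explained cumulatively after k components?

Step 1 — total variance = trace(Sigma) = Σ λ_i = 27 + 17 + 9 = 53.

Step 2 — fraction explained by component i = λ_i / Σ λ:
  PC1: 27/53 = 0.5094
  PC2: 17/53 = 0.3208
  PC3: 9/53 = 0.1698

Step 3 — cumulative fraction after k components = (λ_1 + ... + λ_k) / Σ λ:
  k = 1: 27/53 = 0.5094
  k = 2: (27 + 17)/53 = 44/53 = 0.8302
  k = 3: (27 + 17 + 9)/53 = 53/53 = 1

Summary (fraction, with percent):

explained: PC1 0.5094 (50.94%), PC2 0.3208 (32.08%), PC3 0.1698 (16.98%);  cumulative: 0.5094, 0.8302, 1


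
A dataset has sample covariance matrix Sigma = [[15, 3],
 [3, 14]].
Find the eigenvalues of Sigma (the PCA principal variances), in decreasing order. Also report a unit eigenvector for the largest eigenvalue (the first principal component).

Step 1 — characteristic polynomial of 2×2 Sigma:
  det(Sigma - λI) = λ² - trace · λ + det = 0.
  trace = 15 + 14 = 29, det = 15·14 - (3)² = 201.
Step 2 — discriminant:
  Δ = trace² - 4·det = 841 - 804 = 37.
Step 3 — eigenvalues:
  λ = (trace ± √Δ)/2 = (29 ± 6.0828)/2,
  λ_1 = 17.5414,  λ_2 = 11.4586.

Step 4 — unit eigenvector for λ_1: solve (Sigma - λ_1 I)v = 0. First row:
  (15 - 17.5414)·v_x + (3)·v_y = 0, i.e. (-2.5414)·v_x + (3)·v_y = 0,
  so v ∝ (b, λ_1 - a) = (3, 2.5414) = u.
  ||u|| = √((3)² + (2.5414)²) = √(15.4586) ≈ 3.9317,
  v_1 = u/||u|| ≈ (0.763, 0.6464) (||v_1|| = 1).

λ_1 = 17.5414,  λ_2 = 11.4586;  v_1 ≈ (0.763, 0.6464)


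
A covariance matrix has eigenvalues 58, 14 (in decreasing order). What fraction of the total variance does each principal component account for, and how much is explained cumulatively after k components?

Step 1 — total variance = trace(Sigma) = Σ λ_i = 58 + 14 = 72.

Step 2 — fraction explained by component i = λ_i / Σ λ:
  PC1: 58/72 = 0.8056
  PC2: 14/72 = 0.1944

Step 3 — cumulative fraction after k components = (λ_1 + ... + λ_k) / Σ λ:
  k = 1: 58/72 = 0.8056
  k = 2: (58 + 14)/72 = 72/72 = 1

Summary (fraction, with percent):

explained: PC1 0.8056 (80.56%), PC2 0.1944 (19.44%);  cumulative: 0.8056, 1


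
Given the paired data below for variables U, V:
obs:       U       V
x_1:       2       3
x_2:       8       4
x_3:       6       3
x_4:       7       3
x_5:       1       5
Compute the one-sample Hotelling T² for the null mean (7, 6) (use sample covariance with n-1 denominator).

Step 1 — sample mean vector:
  mean(U) = (2 + 8 + 6 + 7 + 1) / 5 = 24/5 = 4.8
  mean(V) = (3 + 4 + 3 + 3 + 5) / 5 = 18/5 = 3.6
  x̄ = (4.8, 3.6),  deviation x̄ - mu_0 = (4.8, 3.6) - (7, 6) = (-2.2, -2.4).

Step 2 — sample covariance matrix, S[i,j] = (1/(n-1)) · Σ_k (x_{k,i} - mean_i) · (x_{k,j} - mean_j), divisor n-1 = 4:
  S[U,U] = ((-2.8)·(-2.8) + (3.2)·(3.2) + (1.2)·(1.2) + (2.2)·(2.2) + (-3.8)·(-3.8)) / 4 = 38.8/4 = 9.7
  S[U,V] = ((-2.8)·(-0.6) + (3.2)·(0.4) + (1.2)·(-0.6) + (2.2)·(-0.6) + (-3.8)·(1.4)) / 4 = -4.4/4 = -1.1
  S[V,V] = ((-0.6)·(-0.6) + (0.4)·(0.4) + (-0.6)·(-0.6) + (-0.6)·(-0.6) + (1.4)·(1.4)) / 4 = 3.2/4 = 0.8
  S = [[9.7, -1.1],
 [-1.1, 0.8]].

Step 3 — invert S. det(S) = 9.7·0.8 - (-1.1)² = 6.55.
  S^{-1} = (1/det) · [[d, -b], [-b, a]] = [[0.1221, 0.1679],
 [0.1679, 1.4809]].

Step 4 — quadratic form (x̄ - mu_0)^T · S^{-1} · (x̄ - mu_0):
  S^{-1} · (x̄ - mu_0) = (-0.6718, -3.9237),
  (x̄ - mu_0)^T · [...] = (-2.2)·(-0.6718) + (-2.4)·(-3.9237) = 10.8947.

Step 5 — scale by n: T² = 5 · 10.8947 = 54.4733.

T² ≈ 54.4733


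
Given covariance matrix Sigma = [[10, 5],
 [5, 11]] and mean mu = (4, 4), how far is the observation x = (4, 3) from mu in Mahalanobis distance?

Step 1 — centre the observation: (x - mu) = (0, -1).

Step 2 — invert Sigma. det(Sigma) = 10·11 - (5)² = 85.
  Sigma^{-1} = (1/det) · [[d, -b], [-b, a]] = [[0.1294, -0.0588],
 [-0.0588, 0.1176]].

Step 3 — form the quadratic (x - mu)^T · Sigma^{-1} · (x - mu):
  Sigma^{-1} · (x - mu) = (0.0588, -0.1176).
  (x - mu)^T · [Sigma^{-1} · (x - mu)] = (0)·(0.0588) + (-1)·(-0.1176) = 0.1176.

Step 4 — take square root: d = √(0.1176) ≈ 0.343.

d(x, mu) = √(0.1176) ≈ 0.343


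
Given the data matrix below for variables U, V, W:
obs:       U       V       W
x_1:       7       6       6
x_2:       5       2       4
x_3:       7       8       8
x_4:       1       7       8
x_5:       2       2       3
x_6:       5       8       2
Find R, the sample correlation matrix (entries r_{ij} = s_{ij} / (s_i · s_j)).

Step 1 — column means:
  mean(U) = (7 + 5 + 7 + 1 + 2 + 5) / 6 = 27/6 = 4.5
  mean(V) = (6 + 2 + 8 + 7 + 2 + 8) / 6 = 33/6 = 5.5
  mean(W) = (6 + 4 + 8 + 8 + 3 + 2) / 6 = 31/6 = 5.1667

Step 2 — sample variances and covariances s[i,j] = (1/(n-1)) · Σ_k (x_{k,i} - mean_i) · (x_{k,j} - mean_j), with n-1 = 5:
  s[U,U] = ((2.5)·(2.5) + (0.5)·(0.5) + (2.5)·(2.5) + (-3.5)·(-3.5) + (-2.5)·(-2.5) + (0.5)·(0.5)) / 5 = 31.5/5 = 6.3
  s[U,V] = ((2.5)·(0.5) + (0.5)·(-3.5) + (2.5)·(2.5) + (-3.5)·(1.5) + (-2.5)·(-3.5) + (0.5)·(2.5)) / 5 = 10.5/5 = 2.1
  s[U,W] = ((2.5)·(0.8333) + (0.5)·(-1.1667) + (2.5)·(2.8333) + (-3.5)·(2.8333) + (-2.5)·(-2.1667) + (0.5)·(-3.1667)) / 5 = 2.5/5 = 0.5
  s[V,V] = ((0.5)·(0.5) + (-3.5)·(-3.5) + (2.5)·(2.5) + (1.5)·(1.5) + (-3.5)·(-3.5) + (2.5)·(2.5)) / 5 = 39.5/5 = 7.9
  s[V,W] = ((0.5)·(0.8333) + (-3.5)·(-1.1667) + (2.5)·(2.8333) + (1.5)·(2.8333) + (-3.5)·(-2.1667) + (2.5)·(-3.1667)) / 5 = 15.5/5 = 3.1
  s[W,W] = ((0.8333)·(0.8333) + (-1.1667)·(-1.1667) + (2.8333)·(2.8333) + (2.8333)·(2.8333) + (-2.1667)·(-2.1667) + (-3.1667)·(-3.1667)) / 5 = 32.8333/5 = 6.5667
  Sample standard deviations s_i = √(s[i,i]):
  s(U) = √(6.3) = 2.51
  s(V) = √(7.9) = 2.8107
  s(W) = √(6.5667) = 2.5626

Step 3 — r_{ij} = s_{ij} / (s_i · s_j):
  r[U,U] = 1 (diagonal).
  r[U,V] = 2.1 / (2.51 · 2.8107) = 2.1 / 7.0548 = 0.2977
  r[U,W] = 0.5 / (2.51 · 2.5626) = 0.5 / 6.432 = 0.0777
  r[V,V] = 1 (diagonal).
  r[V,W] = 3.1 / (2.8107 · 2.5626) = 3.1 / 7.2025 = 0.4304
  r[W,W] = 1 (diagonal).

R is symmetric with unit diagonal. Assembling:

R = [[1, 0.2977, 0.0777],
 [0.2977, 1, 0.4304],
 [0.0777, 0.4304, 1]]


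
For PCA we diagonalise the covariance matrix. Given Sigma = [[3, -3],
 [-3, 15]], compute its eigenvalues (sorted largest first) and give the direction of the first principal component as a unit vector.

Step 1 — characteristic polynomial of 2×2 Sigma:
  det(Sigma - λI) = λ² - trace · λ + det = 0.
  trace = 3 + 15 = 18, det = 3·15 - (-3)² = 36.
Step 2 — discriminant:
  Δ = trace² - 4·det = 324 - 144 = 180.
Step 3 — eigenvalues:
  λ = (trace ± √Δ)/2 = (18 ± 13.4164)/2,
  λ_1 = 15.7082,  λ_2 = 2.2918.

Step 4 — unit eigenvector for λ_1: solve (Sigma - λ_1 I)v = 0. First row:
  (3 - 15.7082)·v_x + (-3)·v_y = 0, i.e. (-12.7082)·v_x + (-3)·v_y = 0,
  so v ∝ (b, λ_1 - a) = (-3, 12.7082); multiply by -1 so the first entry is positive: u = (3, -12.7082).
  ||u|| = √((3)² + (-12.7082)²) = √(170.4984) ≈ 13.0575,
  v_1 = u/||u|| ≈ (0.2298, -0.9732) (||v_1|| = 1).

λ_1 = 15.7082,  λ_2 = 2.2918;  v_1 ≈ (0.2298, -0.9732)
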